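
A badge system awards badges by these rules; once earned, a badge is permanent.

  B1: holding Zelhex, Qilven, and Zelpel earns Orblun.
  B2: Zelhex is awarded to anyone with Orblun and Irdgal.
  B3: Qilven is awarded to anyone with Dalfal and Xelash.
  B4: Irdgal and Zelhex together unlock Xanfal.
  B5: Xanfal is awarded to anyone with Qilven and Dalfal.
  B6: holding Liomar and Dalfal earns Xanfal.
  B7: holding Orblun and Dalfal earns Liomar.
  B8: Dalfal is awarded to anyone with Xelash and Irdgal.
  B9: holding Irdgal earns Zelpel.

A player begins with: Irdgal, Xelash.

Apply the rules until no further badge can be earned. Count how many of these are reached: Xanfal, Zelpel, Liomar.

With Irdgal, Zelpel is earned (B9).
With Xelash and Irdgal, Dalfal is earned (B8).
With Dalfal and Xelash, Qilven is earned (B3).
With Qilven and Dalfal, Xanfal is earned (B5).
Xanfal: reached.
Zelpel: reached.
Liomar would need Orblun and Dalfal (B7), but Orblun is never earned.
Reached: Xanfal and Zelpel — 2 of the 3.

2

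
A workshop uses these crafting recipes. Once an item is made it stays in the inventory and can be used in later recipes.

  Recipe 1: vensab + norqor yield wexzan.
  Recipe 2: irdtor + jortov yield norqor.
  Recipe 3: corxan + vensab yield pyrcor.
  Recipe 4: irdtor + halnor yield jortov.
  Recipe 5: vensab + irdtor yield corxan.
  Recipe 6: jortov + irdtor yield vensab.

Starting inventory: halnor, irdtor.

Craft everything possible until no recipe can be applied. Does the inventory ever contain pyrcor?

Yes

Using Recipe 4, irdtor and halnor make jortov.
Using Recipe 6, jortov and irdtor make vensab.
vensab + irdtor → corxan (Recipe 5).
corxan + vensab → pyrcor (Recipe 3).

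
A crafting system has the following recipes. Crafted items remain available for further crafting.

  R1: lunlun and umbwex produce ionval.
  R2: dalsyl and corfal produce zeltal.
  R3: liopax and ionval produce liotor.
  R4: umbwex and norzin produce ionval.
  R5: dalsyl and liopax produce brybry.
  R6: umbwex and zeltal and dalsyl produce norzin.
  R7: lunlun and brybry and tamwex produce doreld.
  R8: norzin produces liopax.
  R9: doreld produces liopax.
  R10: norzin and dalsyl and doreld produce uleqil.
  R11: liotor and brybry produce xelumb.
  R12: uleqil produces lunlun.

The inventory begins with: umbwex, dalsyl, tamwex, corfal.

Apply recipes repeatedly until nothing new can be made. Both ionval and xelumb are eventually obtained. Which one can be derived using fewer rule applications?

ionval

ionval: Using R2, dalsyl and corfal make zeltal. Using R6, umbwex, zeltal, and dalsyl make norzin. umbwex and norzin → ionval (R4). [3 rule applications]
xelumb: dalsyl and corfal → zeltal (R2). Using R6, umbwex, zeltal, and dalsyl make norzin. Using R4, umbwex and norzin make ionval. norzin → liopax (R8). Using R5, dalsyl and liopax make brybry. Using R3, liopax and ionval make liotor. Using R11, liotor and brybry make xelumb. [7 rule applications]
ionval needs fewer.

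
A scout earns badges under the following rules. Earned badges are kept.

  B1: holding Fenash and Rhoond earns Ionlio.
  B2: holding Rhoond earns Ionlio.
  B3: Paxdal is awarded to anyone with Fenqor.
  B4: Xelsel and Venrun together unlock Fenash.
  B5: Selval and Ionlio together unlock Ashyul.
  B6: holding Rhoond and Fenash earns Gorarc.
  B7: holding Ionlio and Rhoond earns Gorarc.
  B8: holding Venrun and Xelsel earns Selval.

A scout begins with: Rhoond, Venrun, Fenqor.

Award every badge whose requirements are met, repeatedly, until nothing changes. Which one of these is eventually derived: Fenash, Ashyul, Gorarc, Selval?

Gorarc

With Rhoond, Ionlio is earned (B2).
With Ionlio and Rhoond, Gorarc is earned (B7).
Fenash would need Xelsel and Venrun (B4), but Xelsel is never earned. Selval would need Venrun and Xelsel (B8), but Xelsel is never earned. Ashyul would need Selval and Ionlio (B5), but Selval is never earned.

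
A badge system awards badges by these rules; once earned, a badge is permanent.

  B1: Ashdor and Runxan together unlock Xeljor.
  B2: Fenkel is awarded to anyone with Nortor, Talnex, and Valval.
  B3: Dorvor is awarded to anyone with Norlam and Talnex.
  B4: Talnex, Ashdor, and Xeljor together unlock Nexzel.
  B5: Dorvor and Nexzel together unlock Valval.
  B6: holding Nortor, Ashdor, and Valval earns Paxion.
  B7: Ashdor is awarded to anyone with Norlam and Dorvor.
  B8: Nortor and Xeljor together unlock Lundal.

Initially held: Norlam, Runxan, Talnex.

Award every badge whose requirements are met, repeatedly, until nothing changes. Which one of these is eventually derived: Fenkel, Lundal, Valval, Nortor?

With Norlam and Talnex, Dorvor is earned (B3).
With Norlam and Dorvor, Ashdor is earned (B7).
With Ashdor and Runxan, Xeljor is earned (B1).
With Talnex, Ashdor, and Xeljor, Nexzel is earned (B4).
With Dorvor and Nexzel, Valval is earned (B5).
Lundal would need Nortor and Xeljor (B8), but Nortor is never earned. No rule produces Nortor, and it is not given. Fenkel would need Nortor, Talnex, and Valval (B2), but Nortor is never earned.

Valval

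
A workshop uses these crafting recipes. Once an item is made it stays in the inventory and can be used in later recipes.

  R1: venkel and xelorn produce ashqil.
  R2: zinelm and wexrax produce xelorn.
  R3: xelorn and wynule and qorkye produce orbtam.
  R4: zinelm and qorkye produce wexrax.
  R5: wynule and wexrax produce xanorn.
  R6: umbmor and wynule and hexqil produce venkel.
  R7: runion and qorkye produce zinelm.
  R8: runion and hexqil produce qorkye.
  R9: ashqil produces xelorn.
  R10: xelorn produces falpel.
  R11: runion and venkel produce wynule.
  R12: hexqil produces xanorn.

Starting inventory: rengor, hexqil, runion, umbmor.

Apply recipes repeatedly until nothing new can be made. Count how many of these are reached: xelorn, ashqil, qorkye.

2

runion and hexqil → qorkye (R8).
Using R7, runion and qorkye make zinelm.
Using R4, zinelm and qorkye make wexrax.
zinelm and wexrax → xelorn (R2).
xelorn: reached.
ashqil would need venkel and xelorn (R1), but venkel is never obtained.
qorkye: reached.
Reached: xelorn and qorkye — 2 of the 3.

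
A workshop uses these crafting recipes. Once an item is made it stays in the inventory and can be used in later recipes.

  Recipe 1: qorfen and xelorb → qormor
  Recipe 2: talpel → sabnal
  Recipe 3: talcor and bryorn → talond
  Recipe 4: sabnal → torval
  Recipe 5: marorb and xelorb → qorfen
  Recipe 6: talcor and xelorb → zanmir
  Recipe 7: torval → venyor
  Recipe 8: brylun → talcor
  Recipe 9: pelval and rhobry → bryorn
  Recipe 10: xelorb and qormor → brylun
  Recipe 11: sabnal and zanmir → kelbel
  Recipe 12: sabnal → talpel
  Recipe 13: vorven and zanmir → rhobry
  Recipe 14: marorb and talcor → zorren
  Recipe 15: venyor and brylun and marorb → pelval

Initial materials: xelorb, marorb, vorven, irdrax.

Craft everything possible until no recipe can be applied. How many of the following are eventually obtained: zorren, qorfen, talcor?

3

Using Recipe 5, marorb and xelorb make qorfen.
Using Recipe 1, qorfen and xelorb make qormor.
Using Recipe 10, xelorb and qormor make brylun.
Using Recipe 8, brylun makes talcor.
Using Recipe 14, marorb and talcor make zorren.
zorren: reached.
qorfen: reached.
talcor: reached.
All 3 are reached.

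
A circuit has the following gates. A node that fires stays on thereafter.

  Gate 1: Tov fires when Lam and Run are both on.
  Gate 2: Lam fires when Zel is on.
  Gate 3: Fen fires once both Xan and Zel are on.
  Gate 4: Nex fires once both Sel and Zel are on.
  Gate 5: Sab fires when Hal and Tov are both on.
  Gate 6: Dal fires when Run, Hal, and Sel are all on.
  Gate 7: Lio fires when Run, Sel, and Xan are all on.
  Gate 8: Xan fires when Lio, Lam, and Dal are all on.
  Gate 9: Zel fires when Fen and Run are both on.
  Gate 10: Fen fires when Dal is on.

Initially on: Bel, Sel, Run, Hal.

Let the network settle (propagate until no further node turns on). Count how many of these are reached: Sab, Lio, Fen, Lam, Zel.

Gate 6: Run, Hal, and Sel on → Dal on.
Dal is on, so Fen fires (Gate 10).
Gate 9: Fen and Run on → Zel on.
Zel is on, so Lam fires (Gate 2).
Lam and Run are on, so Tov fires (Gate 1).
Hal and Tov are on, so Sab fires (Gate 5).
Sab: reached.
Lio would need Run, Sel, and Xan (Gate 7), but Xan never turns on.
Fen: reached.
Lam: reached.
Zel: reached.
Reached: Sab, Fen, Lam, and Zel — 4 of the 5.

4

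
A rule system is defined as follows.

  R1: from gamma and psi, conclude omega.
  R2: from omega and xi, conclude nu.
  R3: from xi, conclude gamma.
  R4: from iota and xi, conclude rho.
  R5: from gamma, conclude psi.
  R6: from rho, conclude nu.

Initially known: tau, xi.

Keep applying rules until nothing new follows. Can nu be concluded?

Yes

xi holds, so gamma follows (R3).
From gamma, R5 gives psi.
From gamma and psi, R1 gives omega.
omega and xi hold, so nu follows (R2).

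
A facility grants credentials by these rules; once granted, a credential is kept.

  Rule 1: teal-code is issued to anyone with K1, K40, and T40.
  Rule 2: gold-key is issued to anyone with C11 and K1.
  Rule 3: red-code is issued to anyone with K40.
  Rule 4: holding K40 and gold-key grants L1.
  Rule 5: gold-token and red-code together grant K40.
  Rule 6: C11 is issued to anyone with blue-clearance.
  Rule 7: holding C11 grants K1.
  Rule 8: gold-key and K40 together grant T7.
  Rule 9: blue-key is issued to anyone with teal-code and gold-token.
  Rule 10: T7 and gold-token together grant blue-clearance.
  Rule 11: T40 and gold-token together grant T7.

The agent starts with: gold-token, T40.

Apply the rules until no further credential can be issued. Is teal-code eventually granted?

teal-code would need K1, K40, and T40 (Rule 1), but K40 is never granted.

No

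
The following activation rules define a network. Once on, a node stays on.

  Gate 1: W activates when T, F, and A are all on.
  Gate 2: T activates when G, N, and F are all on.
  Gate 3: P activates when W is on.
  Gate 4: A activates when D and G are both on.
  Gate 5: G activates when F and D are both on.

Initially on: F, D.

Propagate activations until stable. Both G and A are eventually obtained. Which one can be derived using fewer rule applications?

G: F and D are on, so G activates (Gate 5). [1 rule application]
A: F and D are on, so G activates (Gate 5). Gate 4: D and G on → A on. [2 rule applications]
G needs fewer.

G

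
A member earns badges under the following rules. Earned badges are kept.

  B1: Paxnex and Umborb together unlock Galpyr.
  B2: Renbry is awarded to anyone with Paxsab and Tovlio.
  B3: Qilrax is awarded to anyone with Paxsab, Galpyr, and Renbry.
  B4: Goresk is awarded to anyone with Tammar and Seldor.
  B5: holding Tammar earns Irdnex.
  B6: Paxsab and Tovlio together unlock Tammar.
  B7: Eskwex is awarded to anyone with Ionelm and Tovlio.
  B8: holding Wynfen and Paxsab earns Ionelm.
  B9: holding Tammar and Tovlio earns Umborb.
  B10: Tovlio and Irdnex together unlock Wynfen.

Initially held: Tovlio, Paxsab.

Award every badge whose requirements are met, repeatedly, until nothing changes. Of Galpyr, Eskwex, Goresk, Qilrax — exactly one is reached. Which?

Eskwex

With Paxsab and Tovlio, Tammar is earned (B6).
With Tammar, Irdnex is earned (B5).
With Tovlio and Irdnex, Wynfen is earned (B10).
With Wynfen and Paxsab, Ionelm is earned (B8).
With Ionelm and Tovlio, Eskwex is earned (B7).
Goresk would need Tammar and Seldor (B4), but Seldor is never earned. Galpyr would need Paxnex and Umborb (B1), but Paxnex is never earned. Qilrax would need Paxsab, Galpyr, and Renbry (B3), but Galpyr is never earned.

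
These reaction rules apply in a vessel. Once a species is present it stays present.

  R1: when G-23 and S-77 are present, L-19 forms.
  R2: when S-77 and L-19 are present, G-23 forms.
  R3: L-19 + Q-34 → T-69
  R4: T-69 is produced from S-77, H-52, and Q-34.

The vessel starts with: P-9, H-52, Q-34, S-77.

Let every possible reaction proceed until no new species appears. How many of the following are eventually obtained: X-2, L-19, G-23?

No rule produces X-2, and it is not given.
L-19 would need G-23 and S-77 (R1), but G-23 never forms.
G-23 would need S-77 and L-19 (R2), but L-19 never forms.
None of the 3 are reached.

0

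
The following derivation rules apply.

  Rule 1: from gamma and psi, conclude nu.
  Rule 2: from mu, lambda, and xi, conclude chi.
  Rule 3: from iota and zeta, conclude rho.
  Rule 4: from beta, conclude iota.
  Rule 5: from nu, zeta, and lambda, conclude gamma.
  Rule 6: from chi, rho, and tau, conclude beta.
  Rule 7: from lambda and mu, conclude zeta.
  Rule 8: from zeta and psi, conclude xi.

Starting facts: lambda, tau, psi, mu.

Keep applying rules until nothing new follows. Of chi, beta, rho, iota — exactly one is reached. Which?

chi

lambda and mu hold, so zeta follows (Rule 7).
zeta and psi hold, so xi follows (Rule 8).
mu, lambda, and xi hold, so chi follows (Rule 2).
rho would need iota and zeta (Rule 3), but iota is never established. beta would need chi, rho, and tau (Rule 6), but rho is never established. iota would need beta (Rule 4), but beta is never established.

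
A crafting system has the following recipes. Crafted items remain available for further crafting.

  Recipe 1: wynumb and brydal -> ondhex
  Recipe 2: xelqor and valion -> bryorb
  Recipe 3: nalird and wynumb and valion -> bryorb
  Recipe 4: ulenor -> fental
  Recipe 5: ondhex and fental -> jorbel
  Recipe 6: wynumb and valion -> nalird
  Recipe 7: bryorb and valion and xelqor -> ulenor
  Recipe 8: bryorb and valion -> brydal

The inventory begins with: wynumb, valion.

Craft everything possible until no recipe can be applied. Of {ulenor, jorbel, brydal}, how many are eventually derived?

1

Using Recipe 6, wynumb and valion make nalird.
Using Recipe 3, nalird, wynumb, and valion make bryorb.
Using Recipe 8, bryorb and valion make brydal.
ulenor would need bryorb, valion, and xelqor (Recipe 7), but xelqor is never obtained.
jorbel would need ondhex and fental (Recipe 5), but fental is never obtained.
brydal: reached.
Reached: brydal — 1 of the 3.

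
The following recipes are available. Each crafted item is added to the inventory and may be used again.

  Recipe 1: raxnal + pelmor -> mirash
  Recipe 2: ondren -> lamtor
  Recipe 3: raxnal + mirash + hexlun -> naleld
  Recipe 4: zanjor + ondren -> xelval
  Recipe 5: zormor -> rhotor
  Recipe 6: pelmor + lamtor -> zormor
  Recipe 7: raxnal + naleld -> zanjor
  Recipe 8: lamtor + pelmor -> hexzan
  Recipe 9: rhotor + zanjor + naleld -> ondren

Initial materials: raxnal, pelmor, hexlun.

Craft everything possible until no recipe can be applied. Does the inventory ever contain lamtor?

No

lamtor would need ondren (Recipe 2), but ondren is never obtained.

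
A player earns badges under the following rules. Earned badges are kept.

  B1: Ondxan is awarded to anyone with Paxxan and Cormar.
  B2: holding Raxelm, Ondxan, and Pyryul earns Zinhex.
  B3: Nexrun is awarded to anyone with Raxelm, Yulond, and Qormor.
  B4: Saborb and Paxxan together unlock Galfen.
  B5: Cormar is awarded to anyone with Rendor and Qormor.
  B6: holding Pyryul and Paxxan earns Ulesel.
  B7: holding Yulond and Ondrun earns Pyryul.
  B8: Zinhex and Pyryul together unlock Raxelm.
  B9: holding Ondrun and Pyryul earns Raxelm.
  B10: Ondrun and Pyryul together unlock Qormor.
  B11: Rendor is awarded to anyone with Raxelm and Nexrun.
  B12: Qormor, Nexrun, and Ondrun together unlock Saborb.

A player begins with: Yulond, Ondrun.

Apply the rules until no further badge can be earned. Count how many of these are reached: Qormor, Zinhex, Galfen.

1

With Yulond and Ondrun, Pyryul is earned (B7).
With Ondrun and Pyryul, Qormor is earned (B10).
Qormor: reached.
Zinhex would need Raxelm, Ondxan, and Pyryul (B2), but Ondxan is never earned.
Galfen would need Saborb and Paxxan (B4), but Paxxan is never earned.
Reached: Qormor — 1 of the 3.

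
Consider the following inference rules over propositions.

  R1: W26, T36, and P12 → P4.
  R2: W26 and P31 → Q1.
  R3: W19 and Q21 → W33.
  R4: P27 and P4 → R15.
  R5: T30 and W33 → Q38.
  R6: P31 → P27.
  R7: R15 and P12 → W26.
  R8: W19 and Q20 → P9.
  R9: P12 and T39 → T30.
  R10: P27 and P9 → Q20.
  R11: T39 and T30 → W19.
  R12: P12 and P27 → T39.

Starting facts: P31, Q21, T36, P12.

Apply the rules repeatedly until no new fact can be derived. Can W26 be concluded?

W26 would need R15 and P12 (R7), but R15 is never established.

No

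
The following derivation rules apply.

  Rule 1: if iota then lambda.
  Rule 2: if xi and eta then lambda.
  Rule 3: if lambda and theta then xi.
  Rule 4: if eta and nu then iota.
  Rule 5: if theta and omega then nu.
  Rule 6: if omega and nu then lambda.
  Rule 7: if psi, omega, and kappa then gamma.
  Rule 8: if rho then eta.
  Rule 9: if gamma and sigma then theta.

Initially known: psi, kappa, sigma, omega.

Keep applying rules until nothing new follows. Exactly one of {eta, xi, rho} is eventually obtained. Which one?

psi, omega, and kappa hold, so gamma follows (Rule 7).
gamma and sigma hold, so theta follows (Rule 9).
theta and omega hold, so nu follows (Rule 5).
From omega and nu, Rule 6 gives lambda.
From lambda and theta, Rule 3 gives xi.
eta would need rho (Rule 8), but rho is never established. No rule produces rho, and it is not given.

xi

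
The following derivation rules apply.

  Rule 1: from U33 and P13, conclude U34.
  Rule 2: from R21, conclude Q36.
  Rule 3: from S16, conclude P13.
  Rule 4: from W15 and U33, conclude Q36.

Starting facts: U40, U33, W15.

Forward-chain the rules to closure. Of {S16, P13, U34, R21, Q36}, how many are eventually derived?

1

From W15 and U33, Rule 4 gives Q36.
No rule produces S16, and it is not given.
P13 would need S16 (Rule 3), but S16 is never established.
U34 would need U33 and P13 (Rule 1), but P13 is never established.
No rule produces R21, and it is not given.
Q36: reached.
Reached: Q36 — 1 of the 5.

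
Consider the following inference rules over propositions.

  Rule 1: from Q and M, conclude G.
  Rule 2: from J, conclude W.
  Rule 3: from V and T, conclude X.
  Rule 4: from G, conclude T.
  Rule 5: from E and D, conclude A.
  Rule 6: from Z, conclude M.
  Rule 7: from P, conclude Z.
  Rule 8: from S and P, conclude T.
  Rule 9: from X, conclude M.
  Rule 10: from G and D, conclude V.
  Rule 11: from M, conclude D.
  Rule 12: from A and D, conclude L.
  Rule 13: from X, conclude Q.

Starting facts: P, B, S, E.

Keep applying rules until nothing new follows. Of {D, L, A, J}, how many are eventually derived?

3

From P, Rule 7 gives Z.
From Z, Rule 6 gives M.
From M, Rule 11 gives D.
From E and D, Rule 5 gives A.
A and D hold, so L follows (Rule 12).
D: reached.
L: reached.
A: reached.
No rule produces J, and it is not given.
Reached: D, L, and A — 3 of the 4.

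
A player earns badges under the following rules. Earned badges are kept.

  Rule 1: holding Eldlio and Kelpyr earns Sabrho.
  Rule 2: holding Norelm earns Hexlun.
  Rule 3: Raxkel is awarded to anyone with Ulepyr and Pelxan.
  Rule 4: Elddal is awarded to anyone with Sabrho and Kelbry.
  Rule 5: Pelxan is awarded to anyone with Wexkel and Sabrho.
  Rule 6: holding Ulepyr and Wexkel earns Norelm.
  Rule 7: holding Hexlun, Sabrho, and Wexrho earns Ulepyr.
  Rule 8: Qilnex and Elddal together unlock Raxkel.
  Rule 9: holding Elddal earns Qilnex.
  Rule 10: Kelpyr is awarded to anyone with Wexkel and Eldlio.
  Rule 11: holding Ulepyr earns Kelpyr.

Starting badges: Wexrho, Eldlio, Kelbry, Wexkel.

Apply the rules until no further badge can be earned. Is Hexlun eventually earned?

No

Hexlun would need Norelm (Rule 2), but Norelm is never earned.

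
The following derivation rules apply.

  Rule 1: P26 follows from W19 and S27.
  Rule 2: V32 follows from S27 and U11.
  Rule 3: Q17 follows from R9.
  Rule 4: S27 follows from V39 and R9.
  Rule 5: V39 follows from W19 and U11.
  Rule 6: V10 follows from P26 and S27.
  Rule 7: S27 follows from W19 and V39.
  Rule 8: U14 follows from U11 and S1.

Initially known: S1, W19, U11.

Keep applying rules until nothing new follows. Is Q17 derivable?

Q17 would need R9 (Rule 3), but R9 is never established.

No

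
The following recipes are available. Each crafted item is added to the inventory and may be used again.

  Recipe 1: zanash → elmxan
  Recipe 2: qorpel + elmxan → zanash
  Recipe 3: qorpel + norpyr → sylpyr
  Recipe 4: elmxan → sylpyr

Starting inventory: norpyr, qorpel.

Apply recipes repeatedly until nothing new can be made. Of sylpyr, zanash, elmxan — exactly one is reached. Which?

sylpyr

qorpel + norpyr → sylpyr (Recipe 3).
elmxan would need zanash (Recipe 1), but zanash is never obtained. zanash would need qorpel and elmxan (Recipe 2), but elmxan is never obtained.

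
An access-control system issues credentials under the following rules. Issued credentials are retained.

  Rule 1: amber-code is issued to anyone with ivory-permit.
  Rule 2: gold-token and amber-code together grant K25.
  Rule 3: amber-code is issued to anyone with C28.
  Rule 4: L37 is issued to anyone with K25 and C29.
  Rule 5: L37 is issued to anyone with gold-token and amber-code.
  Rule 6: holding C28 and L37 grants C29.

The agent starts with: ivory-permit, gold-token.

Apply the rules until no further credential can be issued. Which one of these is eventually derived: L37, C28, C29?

L37

Holding ivory-permit grants amber-code (Rule 1).
Holding gold-token and amber-code grants L37 (Rule 5).
C29 would need C28 and L37 (Rule 6), but C28 is never granted. No rule produces C28, and it is not given.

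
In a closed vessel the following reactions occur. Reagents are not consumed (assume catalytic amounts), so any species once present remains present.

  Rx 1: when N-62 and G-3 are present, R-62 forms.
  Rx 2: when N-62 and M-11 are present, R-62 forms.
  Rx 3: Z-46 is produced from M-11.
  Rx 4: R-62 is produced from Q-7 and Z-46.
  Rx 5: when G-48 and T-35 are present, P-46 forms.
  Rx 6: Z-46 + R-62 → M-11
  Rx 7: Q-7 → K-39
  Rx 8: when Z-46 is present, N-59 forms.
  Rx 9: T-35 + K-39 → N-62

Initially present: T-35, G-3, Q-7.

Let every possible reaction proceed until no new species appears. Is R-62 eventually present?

Q-7 present → K-39 forms (Rx 7).
T-35 and K-39 present → N-62 forms (Rx 9).
N-62 and G-3 present → R-62 forms (Rx 1).

Yes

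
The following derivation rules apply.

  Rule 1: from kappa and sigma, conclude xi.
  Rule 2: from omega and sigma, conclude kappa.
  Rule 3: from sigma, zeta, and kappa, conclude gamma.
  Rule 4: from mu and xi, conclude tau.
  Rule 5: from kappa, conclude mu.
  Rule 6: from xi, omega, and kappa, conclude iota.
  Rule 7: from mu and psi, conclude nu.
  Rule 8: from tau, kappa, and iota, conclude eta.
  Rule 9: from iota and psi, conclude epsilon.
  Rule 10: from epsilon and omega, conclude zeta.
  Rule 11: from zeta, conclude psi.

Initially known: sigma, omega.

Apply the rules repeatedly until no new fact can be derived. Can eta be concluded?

Yes

From omega and sigma, Rule 2 gives kappa.
From kappa and sigma, Rule 1 gives xi.
From kappa, Rule 5 gives mu.
From xi, omega, and kappa, Rule 6 gives iota.
mu and xi hold, so tau follows (Rule 4).
From tau, kappa, and iota, Rule 8 gives eta.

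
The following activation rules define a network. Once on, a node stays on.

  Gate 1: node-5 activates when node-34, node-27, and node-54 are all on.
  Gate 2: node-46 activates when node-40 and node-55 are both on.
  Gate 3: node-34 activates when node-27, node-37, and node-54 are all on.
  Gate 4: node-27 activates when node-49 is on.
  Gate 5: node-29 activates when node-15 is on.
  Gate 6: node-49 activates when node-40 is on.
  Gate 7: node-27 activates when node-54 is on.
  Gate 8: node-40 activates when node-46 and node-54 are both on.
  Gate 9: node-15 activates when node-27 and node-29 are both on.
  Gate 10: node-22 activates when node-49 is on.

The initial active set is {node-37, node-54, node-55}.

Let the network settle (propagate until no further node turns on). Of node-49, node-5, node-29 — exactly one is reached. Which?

Gate 7: node-54 on → node-27 on.
node-27, node-37, and node-54 are on, so node-34 activates (Gate 3).
Gate 1: node-34, node-27, and node-54 on → node-5 on.
node-49 would need node-40 (Gate 6), but node-40 never turns on. node-29 would need node-15 (Gate 5), but node-15 never turns on.

node-5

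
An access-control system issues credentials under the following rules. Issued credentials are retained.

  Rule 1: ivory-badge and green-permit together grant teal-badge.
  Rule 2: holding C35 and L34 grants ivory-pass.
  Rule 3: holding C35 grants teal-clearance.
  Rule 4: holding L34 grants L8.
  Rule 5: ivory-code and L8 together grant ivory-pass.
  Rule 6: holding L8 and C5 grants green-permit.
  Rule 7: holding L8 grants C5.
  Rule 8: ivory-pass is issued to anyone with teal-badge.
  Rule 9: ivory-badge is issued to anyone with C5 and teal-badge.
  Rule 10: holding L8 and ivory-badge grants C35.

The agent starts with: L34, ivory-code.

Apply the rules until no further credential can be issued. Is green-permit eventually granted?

Holding L34 grants L8 (Rule 4).
Holding L8 grants C5 (Rule 7).
Holding L8 and C5 grants green-permit (Rule 6).

Yes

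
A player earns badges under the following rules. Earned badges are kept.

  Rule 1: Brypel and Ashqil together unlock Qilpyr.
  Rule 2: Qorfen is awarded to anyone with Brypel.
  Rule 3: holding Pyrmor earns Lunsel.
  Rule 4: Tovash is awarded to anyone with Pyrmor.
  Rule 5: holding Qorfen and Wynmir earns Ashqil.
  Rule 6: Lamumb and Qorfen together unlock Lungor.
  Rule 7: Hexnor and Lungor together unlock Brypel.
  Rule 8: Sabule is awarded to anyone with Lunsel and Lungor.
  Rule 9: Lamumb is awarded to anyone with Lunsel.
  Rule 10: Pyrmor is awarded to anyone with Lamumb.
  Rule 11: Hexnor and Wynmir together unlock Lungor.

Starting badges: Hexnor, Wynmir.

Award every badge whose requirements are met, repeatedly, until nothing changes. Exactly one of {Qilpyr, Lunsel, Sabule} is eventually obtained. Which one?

With Hexnor and Wynmir, Lungor is earned (Rule 11).
With Hexnor and Lungor, Brypel is earned (Rule 7).
With Brypel, Qorfen is earned (Rule 2).
With Qorfen and Wynmir, Ashqil is earned (Rule 5).
With Brypel and Ashqil, Qilpyr is earned (Rule 1).
Lunsel would need Pyrmor (Rule 3), but Pyrmor is never earned. Sabule would need Lunsel and Lungor (Rule 8), but Lunsel is never earned.

Qilpyr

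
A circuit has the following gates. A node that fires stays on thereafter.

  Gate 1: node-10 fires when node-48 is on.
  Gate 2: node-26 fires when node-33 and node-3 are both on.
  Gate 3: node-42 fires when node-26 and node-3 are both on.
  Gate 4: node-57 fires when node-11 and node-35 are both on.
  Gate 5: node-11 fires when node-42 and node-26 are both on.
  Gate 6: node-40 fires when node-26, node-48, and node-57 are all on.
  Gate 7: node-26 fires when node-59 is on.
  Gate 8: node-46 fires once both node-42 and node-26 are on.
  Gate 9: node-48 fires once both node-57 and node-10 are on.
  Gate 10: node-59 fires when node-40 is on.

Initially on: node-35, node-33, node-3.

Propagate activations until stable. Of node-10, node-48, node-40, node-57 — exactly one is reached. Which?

node-33 and node-3 are on, so node-26 fires (Gate 2).
Gate 3: node-26 and node-3 on → node-42 on.
Gate 5: node-42 and node-26 on → node-11 on.
node-11 and node-35 are on, so node-57 fires (Gate 4).
node-10 would need node-48 (Gate 1), but node-48 never turns on. node-48 would need node-57 and node-10 (Gate 9), but node-10 never turns on. node-40 would need node-26, node-48, and node-57 (Gate 6), but node-48 never turns on.

node-57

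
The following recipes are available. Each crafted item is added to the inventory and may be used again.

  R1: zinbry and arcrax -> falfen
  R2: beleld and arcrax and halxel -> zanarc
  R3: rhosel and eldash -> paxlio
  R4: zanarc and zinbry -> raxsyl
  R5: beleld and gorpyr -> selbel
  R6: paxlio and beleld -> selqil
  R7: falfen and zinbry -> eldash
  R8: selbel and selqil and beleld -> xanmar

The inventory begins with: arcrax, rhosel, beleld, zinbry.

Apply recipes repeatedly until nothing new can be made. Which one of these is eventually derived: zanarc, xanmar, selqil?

Using R1, zinbry and arcrax make falfen.
falfen and zinbry -> eldash (R7).
rhosel and eldash -> paxlio (R3).
Using R6, paxlio and beleld make selqil.
zanarc would need beleld, arcrax, and halxel (R2), but halxel is never obtained. xanmar would need selbel, selqil, and beleld (R8), but selbel is never obtained.

selqil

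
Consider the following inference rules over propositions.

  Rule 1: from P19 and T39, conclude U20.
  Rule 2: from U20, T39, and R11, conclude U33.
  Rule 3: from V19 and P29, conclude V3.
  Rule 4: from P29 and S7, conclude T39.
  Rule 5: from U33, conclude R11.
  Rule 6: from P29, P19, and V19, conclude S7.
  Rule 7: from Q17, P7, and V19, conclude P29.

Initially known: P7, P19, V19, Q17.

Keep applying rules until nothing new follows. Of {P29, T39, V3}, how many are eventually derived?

3

Q17, P7, and V19 hold, so P29 follows (Rule 7).
From P29, P19, and V19, Rule 6 gives S7.
From V19 and P29, Rule 3 gives V3.
From P29 and S7, Rule 4 gives T39.
P29: reached.
T39: reached.
V3: reached.
All 3 are reached.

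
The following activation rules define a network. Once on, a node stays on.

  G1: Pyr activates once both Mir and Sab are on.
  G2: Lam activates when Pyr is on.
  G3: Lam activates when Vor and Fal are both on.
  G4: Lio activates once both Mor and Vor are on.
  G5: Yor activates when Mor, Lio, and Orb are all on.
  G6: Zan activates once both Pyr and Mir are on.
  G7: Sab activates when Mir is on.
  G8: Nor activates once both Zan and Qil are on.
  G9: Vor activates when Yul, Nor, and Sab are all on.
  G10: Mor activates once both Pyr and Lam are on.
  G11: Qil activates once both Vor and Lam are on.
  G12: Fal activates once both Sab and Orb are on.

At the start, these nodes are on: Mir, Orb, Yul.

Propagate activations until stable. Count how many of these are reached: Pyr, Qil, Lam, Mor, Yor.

3

Mir is on, so Sab activates (G7).
Mir and Sab are on, so Pyr activates (G1).
G2: Pyr on → Lam on.
G10: Pyr and Lam on → Mor on.
Pyr: reached.
Qil would need Vor and Lam (G11), but Vor never turns on.
Lam: reached.
Mor: reached.
Yor would need Mor, Lio, and Orb (G5), but Lio never turns on.
Reached: Pyr, Lam, and Mor — 3 of the 5.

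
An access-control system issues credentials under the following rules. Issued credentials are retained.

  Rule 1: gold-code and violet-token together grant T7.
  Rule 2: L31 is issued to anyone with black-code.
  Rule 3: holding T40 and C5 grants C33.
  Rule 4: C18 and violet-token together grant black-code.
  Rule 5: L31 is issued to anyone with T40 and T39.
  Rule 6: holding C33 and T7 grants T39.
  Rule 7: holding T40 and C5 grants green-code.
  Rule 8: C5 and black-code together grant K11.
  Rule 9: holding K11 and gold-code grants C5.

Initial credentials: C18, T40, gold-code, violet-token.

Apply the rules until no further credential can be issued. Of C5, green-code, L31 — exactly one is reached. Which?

Holding C18 and violet-token grants black-code (Rule 4).
Holding black-code grants L31 (Rule 2).
green-code would need T40 and C5 (Rule 7), but C5 is never granted. C5 would need K11 and gold-code (Rule 9), but K11 is never granted.

L31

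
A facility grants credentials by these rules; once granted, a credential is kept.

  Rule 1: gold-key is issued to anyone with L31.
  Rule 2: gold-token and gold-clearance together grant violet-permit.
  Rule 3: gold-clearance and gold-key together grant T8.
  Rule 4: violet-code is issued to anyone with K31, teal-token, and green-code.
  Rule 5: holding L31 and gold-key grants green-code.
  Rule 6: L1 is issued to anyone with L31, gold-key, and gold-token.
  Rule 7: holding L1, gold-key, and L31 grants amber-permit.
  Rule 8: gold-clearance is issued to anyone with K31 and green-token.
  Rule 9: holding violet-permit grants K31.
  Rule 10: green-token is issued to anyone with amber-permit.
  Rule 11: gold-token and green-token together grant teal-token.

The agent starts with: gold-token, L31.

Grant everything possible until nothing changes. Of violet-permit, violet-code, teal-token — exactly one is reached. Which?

Holding L31 grants gold-key (Rule 1).
Holding L31, gold-key, and gold-token grants L1 (Rule 6).
Holding L1, gold-key, and L31 grants amber-permit (Rule 7).
Holding amber-permit grants green-token (Rule 10).
Holding gold-token and green-token grants teal-token (Rule 11).
violet-permit would need gold-token and gold-clearance (Rule 2), but gold-clearance is never granted. violet-code would need K31, teal-token, and green-code (Rule 4), but K31 is never granted.

teal-token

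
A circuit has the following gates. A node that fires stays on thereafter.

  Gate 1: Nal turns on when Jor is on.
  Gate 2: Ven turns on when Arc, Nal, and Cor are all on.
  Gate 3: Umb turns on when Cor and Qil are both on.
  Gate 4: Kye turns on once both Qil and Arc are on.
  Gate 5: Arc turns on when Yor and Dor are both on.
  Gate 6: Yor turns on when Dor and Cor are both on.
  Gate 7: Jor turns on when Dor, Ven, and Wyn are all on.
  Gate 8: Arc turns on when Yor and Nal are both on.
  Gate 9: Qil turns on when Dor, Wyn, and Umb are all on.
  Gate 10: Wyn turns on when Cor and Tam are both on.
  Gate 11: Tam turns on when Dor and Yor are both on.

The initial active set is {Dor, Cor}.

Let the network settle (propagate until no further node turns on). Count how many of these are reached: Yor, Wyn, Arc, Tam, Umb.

Dor and Cor are on, so Yor turns on (Gate 6).
Gate 5: Yor and Dor on → Arc on.
Dor and Yor are on, so Tam turns on (Gate 11).
Gate 10: Cor and Tam on → Wyn on.
Yor: reached.
Wyn: reached.
Arc: reached.
Tam: reached.
Umb would need Cor and Qil (Gate 3), but Qil never turns on.
Reached: Yor, Wyn, Arc, and Tam — 4 of the 5.

4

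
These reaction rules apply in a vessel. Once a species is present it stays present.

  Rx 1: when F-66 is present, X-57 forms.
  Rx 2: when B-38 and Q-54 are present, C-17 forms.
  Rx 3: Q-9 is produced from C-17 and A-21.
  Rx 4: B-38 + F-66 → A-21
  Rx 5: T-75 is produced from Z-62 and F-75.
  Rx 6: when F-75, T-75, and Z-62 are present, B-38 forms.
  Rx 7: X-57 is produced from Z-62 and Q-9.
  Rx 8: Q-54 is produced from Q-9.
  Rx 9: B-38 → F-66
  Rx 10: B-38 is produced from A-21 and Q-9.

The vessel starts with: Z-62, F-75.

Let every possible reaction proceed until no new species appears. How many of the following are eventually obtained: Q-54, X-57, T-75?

2

Z-62 and F-75 present → T-75 forms (Rx 5).
F-75, T-75, and Z-62 present → B-38 forms (Rx 6).
B-38 present → F-66 forms (Rx 9).
F-66 present → X-57 forms (Rx 1).
Q-54 would need Q-9 (Rx 8), but Q-9 never forms.
X-57: reached.
T-75: reached.
Reached: X-57 and T-75 — 2 of the 3.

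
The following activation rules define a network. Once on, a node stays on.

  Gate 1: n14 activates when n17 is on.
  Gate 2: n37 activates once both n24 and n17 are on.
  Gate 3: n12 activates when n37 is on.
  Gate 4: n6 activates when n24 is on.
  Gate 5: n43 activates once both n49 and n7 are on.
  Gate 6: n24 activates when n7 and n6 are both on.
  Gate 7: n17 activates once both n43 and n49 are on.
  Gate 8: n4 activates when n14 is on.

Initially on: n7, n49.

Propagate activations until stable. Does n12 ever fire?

n12 would need n37 (Gate 3), but n37 never turns on.

No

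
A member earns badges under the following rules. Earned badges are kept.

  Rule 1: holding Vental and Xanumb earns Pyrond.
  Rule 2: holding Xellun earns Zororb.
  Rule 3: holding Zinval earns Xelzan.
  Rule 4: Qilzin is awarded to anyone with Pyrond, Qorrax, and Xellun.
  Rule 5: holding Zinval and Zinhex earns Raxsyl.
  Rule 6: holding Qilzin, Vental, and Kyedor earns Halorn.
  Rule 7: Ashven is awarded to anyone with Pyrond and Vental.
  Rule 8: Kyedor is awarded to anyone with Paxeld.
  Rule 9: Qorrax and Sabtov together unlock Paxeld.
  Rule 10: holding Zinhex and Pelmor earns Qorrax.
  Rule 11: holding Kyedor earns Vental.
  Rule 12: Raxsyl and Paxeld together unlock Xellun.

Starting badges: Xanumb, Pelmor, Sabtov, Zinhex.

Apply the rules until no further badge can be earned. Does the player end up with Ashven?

With Zinhex and Pelmor, Qorrax is earned (Rule 10).
With Qorrax and Sabtov, Paxeld is earned (Rule 9).
With Paxeld, Kyedor is earned (Rule 8).
With Kyedor, Vental is earned (Rule 11).
With Vental and Xanumb, Pyrond is earned (Rule 1).
With Pyrond and Vental, Ashven is earned (Rule 7).

Yes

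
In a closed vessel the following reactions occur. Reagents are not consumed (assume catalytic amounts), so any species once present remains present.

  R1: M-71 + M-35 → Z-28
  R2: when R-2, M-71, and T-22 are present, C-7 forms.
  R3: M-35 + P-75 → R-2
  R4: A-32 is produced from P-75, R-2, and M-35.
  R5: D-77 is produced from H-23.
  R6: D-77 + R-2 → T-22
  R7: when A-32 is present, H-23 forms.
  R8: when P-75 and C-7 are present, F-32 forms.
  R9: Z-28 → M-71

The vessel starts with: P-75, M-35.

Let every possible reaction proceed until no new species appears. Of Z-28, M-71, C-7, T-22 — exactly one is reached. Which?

T-22

M-35 and P-75 present → R-2 forms (R3).
P-75, R-2, and M-35 present → A-32 forms (R4).
A-32 present → H-23 forms (R7).
H-23 present → D-77 forms (R5).
D-77 and R-2 present → T-22 forms (R6).
Z-28 would need M-71 and M-35 (R1), but M-71 never forms. M-71 would need Z-28 (R9), but Z-28 never forms. C-7 would need R-2, M-71, and T-22 (R2), but M-71 never forms.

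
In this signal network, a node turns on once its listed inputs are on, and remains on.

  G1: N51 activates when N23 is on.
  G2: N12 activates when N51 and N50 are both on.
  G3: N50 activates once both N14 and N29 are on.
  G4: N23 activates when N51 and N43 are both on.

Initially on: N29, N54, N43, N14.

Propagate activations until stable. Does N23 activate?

N23 would need N51 and N43 (G4), but N51 never turns on.

No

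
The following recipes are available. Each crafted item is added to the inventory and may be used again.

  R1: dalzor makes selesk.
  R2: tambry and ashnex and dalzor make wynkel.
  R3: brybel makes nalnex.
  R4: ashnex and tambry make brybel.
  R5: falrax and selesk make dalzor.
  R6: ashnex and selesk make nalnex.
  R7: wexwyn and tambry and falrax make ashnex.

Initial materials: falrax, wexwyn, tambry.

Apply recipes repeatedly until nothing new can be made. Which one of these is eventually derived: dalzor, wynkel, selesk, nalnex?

nalnex

Using R7, wexwyn, tambry, and falrax make ashnex.
ashnex and tambry → brybel (R4).
Using R3, brybel makes nalnex.
selesk would need dalzor (R1), but dalzor is never obtained. wynkel would need tambry, ashnex, and dalzor (R2), but dalzor is never obtained. dalzor would need falrax and selesk (R5), but selesk is never obtained.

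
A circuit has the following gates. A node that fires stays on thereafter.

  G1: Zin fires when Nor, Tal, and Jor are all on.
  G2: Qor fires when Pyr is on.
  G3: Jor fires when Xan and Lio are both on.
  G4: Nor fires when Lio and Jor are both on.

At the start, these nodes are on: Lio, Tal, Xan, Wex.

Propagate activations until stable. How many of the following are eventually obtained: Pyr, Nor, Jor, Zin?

3

G3: Xan and Lio on → Jor on.
Lio and Jor are on, so Nor fires (G4).
Nor, Tal, and Jor are on, so Zin fires (G1).
No rule produces Pyr, and it is not given.
Nor: reached.
Jor: reached.
Zin: reached.
Reached: Nor, Jor, and Zin — 3 of the 4.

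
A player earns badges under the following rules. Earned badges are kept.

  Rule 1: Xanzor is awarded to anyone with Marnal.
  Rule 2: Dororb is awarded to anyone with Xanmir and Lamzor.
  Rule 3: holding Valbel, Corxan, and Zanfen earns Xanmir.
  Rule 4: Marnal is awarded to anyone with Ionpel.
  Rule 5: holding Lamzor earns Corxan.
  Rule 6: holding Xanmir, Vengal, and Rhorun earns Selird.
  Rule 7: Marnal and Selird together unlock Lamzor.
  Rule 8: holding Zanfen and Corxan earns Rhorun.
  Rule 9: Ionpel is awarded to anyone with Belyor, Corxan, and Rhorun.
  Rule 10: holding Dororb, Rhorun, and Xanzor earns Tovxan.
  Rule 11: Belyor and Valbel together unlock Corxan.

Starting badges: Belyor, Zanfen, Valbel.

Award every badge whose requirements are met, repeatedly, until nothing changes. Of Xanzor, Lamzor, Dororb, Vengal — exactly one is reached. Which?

With Belyor and Valbel, Corxan is earned (Rule 11).
With Zanfen and Corxan, Rhorun is earned (Rule 8).
With Belyor, Corxan, and Rhorun, Ionpel is earned (Rule 9).
With Ionpel, Marnal is earned (Rule 4).
With Marnal, Xanzor is earned (Rule 1).
No rule produces Vengal, and it is not given. Dororb would need Xanmir and Lamzor (Rule 2), but Lamzor is never earned. Lamzor would need Marnal and Selird (Rule 7), but Selird is never earned.

Xanzor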